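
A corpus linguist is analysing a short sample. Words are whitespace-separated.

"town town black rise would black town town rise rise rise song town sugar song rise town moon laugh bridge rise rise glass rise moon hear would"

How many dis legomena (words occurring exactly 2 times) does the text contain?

Frequencies: rise:8, town:6, black:2, would:2, song:2, moon:2, sugar:1, laugh:1, bridge:1, glass:1, hear:1
Words with frequency 2: black, moon, song, would

4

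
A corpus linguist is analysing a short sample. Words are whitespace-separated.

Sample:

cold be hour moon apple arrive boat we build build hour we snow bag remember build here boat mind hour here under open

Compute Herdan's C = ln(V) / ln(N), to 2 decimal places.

N = 23, V = 16.
ln(V) = 2.772589, ln(N) = 3.135494
C = 2.772589 / 3.135494 = 0.88

0.88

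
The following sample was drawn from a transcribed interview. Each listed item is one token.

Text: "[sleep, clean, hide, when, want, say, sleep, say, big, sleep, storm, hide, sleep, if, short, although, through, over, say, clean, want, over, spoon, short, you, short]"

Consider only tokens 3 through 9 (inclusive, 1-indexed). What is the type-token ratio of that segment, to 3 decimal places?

Segment tokens 3–9: hide, when, want, say, sleep, say, big
Segment N = 7, segment V = 6.
TTR = 6 / 7 = 0.857

0.857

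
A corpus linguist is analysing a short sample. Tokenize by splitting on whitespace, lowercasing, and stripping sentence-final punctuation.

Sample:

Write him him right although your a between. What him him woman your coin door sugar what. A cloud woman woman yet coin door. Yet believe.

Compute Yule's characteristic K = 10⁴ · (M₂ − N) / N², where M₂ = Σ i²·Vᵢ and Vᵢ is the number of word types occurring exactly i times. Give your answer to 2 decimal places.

443.79

Frequencies: him:4, woman:3, your:2, a:2, what:2, coin:2, door:2, yet:2, write:1, right:1, although:1, between:1, sugar:1, cloud:1, believe:1
N = 26. Frequency spectrum: V_1=7, V_2=6, V_3=1, V_4=1
M₂ = 1²·7 + 2²·6 + 3²·1 + 4²·1 = 56
K = 10000 × (56 − 26) / 26² = 443.79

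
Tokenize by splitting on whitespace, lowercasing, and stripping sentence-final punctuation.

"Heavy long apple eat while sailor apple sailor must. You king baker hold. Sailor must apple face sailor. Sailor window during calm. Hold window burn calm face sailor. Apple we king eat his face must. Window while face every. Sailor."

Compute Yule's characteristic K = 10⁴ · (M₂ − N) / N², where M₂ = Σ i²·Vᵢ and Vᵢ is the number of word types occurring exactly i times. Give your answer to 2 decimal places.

550.00

Frequencies: sailor:7, apple:4, face:4, must:3, window:3, eat:2, while:2, king:2, hold:2, calm:2, heavy:1, long:1, you:1, baker:1, during:1, burn:1, we:1, his:1, every:1
N = 40. Frequency spectrum: V_1=9, V_2=5, V_3=2, V_4=2, V_7=1
M₂ = 1²·9 + 2²·5 + 3²·2 + 4²·2 + 7²·1 = 128
K = 10000 × (128 − 40) / 40² = 550.00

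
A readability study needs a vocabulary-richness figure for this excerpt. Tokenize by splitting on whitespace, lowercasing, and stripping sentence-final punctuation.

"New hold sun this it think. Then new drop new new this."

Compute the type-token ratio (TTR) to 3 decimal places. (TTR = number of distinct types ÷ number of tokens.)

0.667

N = 12 tokens, V = 8 types.
TTR = V / N = 8 / 12 = 0.667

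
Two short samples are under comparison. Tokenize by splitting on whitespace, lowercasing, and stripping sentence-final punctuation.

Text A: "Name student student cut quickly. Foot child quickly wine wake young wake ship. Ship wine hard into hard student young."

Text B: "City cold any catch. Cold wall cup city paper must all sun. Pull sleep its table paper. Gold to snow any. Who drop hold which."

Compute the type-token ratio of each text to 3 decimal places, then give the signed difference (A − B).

-0.240

TTR(A) = 12/20 = 0.600
TTR(B) = 21/25 = 0.840
Difference = 0.600 − 0.840 = -0.240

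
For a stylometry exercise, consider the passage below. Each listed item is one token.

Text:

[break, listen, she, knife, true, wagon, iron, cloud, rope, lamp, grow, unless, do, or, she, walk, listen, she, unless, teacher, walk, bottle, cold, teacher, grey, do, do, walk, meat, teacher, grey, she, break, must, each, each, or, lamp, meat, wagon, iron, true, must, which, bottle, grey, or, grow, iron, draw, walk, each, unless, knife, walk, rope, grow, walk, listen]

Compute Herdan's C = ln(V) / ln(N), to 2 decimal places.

N = 59, V = 24.
ln(V) = 3.178054, ln(N) = 4.077537
C = 3.178054 / 4.077537 = 0.78

0.78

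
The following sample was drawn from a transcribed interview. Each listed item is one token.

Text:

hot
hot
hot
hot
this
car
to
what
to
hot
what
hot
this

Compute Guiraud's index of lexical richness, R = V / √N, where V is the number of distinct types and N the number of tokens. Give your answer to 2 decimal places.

1.39

N = 13, V = 5.
√N = 3.605551
R = 5 / 3.605551 = 1.39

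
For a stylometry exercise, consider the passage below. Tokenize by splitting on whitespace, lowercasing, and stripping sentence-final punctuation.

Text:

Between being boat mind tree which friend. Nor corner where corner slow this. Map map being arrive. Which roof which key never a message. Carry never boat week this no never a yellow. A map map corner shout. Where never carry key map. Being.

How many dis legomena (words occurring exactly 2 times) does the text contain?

Frequencies: map:5, never:4, being:3, which:3, corner:3, a:3, boat:2, where:2, this:2, key:2, carry:2, between:1, mind:1, tree:1, friend:1, nor:1, slow:1, arrive:1, roof:1, message:1, … (4 more, each freq 1)
Words with frequency 2: boat, carry, key, this, where

5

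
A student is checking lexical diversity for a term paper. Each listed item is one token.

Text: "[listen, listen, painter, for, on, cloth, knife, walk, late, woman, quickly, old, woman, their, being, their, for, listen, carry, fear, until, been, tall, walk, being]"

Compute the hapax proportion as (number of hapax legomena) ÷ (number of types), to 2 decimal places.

Frequencies: listen:3, for:2, walk:2, woman:2, their:2, being:2, painter:1, on:1, cloth:1, knife:1, late:1, quickly:1, old:1, carry:1, fear:1, until:1, been:1, tall:1
Hapax count = 12; type count = 18.
Ratio = 12 / 18 = 0.67

0.67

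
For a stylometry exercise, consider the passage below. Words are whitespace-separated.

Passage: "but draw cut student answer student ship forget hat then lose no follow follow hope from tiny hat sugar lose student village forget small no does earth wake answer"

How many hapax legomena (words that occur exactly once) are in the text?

Frequencies: student:3, answer:2, forget:2, hat:2, lose:2, no:2, follow:2, but:1, draw:1, cut:1, ship:1, then:1, hope:1, from:1, tiny:1, sugar:1, village:1, small:1, does:1, earth:1, … (1 more, each freq 1)
Hapax (freq=1): but, cut, does, draw, earth, from, hope, ship, small, sugar, then, tiny, village, wake

14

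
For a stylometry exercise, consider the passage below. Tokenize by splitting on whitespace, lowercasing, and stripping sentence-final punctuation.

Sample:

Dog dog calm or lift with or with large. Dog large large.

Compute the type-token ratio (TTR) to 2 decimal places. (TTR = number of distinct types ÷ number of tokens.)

N = 12 tokens, V = 6 types.
TTR = V / N = 6 / 12 = 0.50

0.50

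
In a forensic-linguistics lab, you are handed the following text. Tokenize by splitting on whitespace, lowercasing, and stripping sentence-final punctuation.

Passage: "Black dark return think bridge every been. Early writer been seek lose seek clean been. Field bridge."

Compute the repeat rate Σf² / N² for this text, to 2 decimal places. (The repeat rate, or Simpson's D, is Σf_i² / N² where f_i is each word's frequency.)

0.09

Frequencies: been:3, bridge:2, seek:2, black:1, dark:1, return:1, think:1, every:1, early:1, writer:1, lose:1, clean:1, field:1
Σf² = 27; N² = 289
Repeat rate = 27 / 289 = 0.09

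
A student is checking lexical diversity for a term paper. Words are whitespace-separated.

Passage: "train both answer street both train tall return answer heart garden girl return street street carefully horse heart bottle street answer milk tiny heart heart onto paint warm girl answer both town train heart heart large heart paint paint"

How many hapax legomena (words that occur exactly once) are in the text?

11

Frequencies: heart:7, answer:4, street:4, train:3, both:3, paint:3, return:2, girl:2, tall:1, garden:1, carefully:1, horse:1, bottle:1, milk:1, tiny:1, onto:1, warm:1, town:1, large:1
Hapax (freq=1): bottle, carefully, garden, horse, large, milk, onto, tall, tiny, town, warm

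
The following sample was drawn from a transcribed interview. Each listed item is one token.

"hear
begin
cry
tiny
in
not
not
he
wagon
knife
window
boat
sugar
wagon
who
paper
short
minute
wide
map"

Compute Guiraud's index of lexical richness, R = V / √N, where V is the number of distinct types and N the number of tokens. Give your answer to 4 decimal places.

N = 20, V = 18.
√N = 4.472136
R = 18 / 4.472136 = 4.0249

4.0249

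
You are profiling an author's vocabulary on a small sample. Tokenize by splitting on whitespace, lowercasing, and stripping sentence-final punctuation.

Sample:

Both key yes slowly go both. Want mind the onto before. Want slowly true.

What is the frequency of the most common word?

Frequencies: both:2, slowly:2, want:2, key:1, yes:1, go:1, mind:1, the:1, onto:1, before:1, true:1
Most common: 'both' with frequency 2.

2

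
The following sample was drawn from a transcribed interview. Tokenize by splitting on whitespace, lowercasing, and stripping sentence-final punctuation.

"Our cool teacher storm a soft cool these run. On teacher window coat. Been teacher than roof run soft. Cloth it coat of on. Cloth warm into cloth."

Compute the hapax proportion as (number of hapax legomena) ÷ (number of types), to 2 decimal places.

Frequencies: teacher:3, cloth:3, cool:2, soft:2, run:2, on:2, coat:2, our:1, storm:1, a:1, these:1, window:1, been:1, than:1, roof:1, it:1, of:1, warm:1, into:1
Hapax count = 12; type count = 19.
Ratio = 12 / 19 = 0.63

0.63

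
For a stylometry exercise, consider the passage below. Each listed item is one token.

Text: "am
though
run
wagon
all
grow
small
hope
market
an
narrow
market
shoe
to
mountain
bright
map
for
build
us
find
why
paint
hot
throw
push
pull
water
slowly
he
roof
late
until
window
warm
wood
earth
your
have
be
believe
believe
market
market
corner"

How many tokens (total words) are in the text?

Tokens: am, though, run, wagon, all, grow, small, hope, market, an, narrow, market, shoe, to, mountain, bright, map, for, build, us, find, why, paint, hot, throw, push, pull, water, slowly, he, roof, late, until, window, warm, wood, earth, your, have, be, believe, believe, market, market, corner
N = 45

45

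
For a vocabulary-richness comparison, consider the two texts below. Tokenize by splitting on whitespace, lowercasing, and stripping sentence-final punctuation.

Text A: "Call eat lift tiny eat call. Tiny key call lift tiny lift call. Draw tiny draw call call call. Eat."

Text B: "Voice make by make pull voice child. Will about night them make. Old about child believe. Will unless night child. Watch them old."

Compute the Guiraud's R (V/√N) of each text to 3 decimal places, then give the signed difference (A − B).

A: V=6, N=20, R=1.342
B: V=13, N=23, R=2.711
Difference = 1.342 − 2.711 = -1.369

-1.369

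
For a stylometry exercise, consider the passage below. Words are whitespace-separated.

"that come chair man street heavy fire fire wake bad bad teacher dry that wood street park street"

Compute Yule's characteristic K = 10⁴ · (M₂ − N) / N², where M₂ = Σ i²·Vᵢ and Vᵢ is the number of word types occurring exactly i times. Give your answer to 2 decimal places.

Frequencies: street:3, that:2, fire:2, bad:2, come:1, chair:1, man:1, heavy:1, wake:1, teacher:1, dry:1, wood:1, park:1
N = 18. Frequency spectrum: V_1=9, V_2=3, V_3=1
M₂ = 1²·9 + 2²·3 + 3²·1 = 30
K = 10000 × (30 − 18) / 18² = 370.37

370.37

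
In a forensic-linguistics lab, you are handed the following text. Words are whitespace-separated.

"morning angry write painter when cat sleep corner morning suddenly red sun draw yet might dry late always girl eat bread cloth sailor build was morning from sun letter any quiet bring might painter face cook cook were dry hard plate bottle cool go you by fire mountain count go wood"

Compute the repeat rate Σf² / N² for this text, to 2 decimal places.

Frequencies: morning:3, painter:2, sun:2, might:2, dry:2, cook:2, go:2, angry:1, write:1, when:1, cat:1, sleep:1, corner:1, suddenly:1, red:1, draw:1, yet:1, late:1, always:1, girl:1, … (23 more, each freq 1)
Σf² = 69; N² = 2601
Repeat rate = 69 / 2601 = 0.03

0.03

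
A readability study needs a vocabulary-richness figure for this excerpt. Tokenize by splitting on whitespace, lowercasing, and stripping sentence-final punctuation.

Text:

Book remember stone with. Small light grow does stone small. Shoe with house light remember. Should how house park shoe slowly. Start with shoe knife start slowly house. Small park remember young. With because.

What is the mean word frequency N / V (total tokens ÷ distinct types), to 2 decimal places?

N = 34 tokens, V = 18 types.
Mean frequency = N / V = 34 / 18 = 1.89

1.89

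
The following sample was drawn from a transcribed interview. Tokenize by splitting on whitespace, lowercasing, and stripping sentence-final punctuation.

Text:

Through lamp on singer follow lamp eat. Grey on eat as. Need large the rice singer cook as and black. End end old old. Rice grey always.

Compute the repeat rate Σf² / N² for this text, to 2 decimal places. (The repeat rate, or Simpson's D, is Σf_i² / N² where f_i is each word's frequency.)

0.06

Frequencies: lamp:2, on:2, singer:2, eat:2, grey:2, as:2, rice:2, end:2, old:2, through:1, follow:1, need:1, large:1, the:1, cook:1, and:1, black:1, always:1
Σf² = 45; N² = 729
Repeat rate = 45 / 729 = 0.06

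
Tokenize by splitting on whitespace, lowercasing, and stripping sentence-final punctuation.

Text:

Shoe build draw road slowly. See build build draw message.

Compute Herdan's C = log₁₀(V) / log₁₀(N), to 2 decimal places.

0.85

N = 10, V = 7.
log₁₀(V) = 0.845098, log₁₀(N) = 1.000000
C = 0.845098 / 1.000000 = 0.85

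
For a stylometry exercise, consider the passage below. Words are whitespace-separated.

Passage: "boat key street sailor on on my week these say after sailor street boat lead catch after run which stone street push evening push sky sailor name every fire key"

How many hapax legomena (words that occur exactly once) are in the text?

Frequencies: street:3, sailor:3, boat:2, key:2, on:2, after:2, push:2, my:1, week:1, these:1, say:1, lead:1, catch:1, run:1, which:1, stone:1, evening:1, sky:1, name:1, every:1, … (1 more, each freq 1)
Hapax (freq=1): catch, evening, every, fire, lead, my, name, run, say, sky, stone, these, week, which

14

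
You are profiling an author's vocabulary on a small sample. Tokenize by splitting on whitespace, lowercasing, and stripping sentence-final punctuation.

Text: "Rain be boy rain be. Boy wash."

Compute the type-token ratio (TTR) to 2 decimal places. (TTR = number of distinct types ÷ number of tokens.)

N = 7 tokens, V = 4 types.
TTR = V / N = 4 / 7 = 0.57

0.57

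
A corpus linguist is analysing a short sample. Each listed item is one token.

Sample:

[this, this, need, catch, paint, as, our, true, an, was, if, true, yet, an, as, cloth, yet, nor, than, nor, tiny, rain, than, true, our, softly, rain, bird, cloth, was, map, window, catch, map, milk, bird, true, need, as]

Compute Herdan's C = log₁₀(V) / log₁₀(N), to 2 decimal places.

0.83

N = 39, V = 21.
log₁₀(V) = 1.322219, log₁₀(N) = 1.591065
C = 1.322219 / 1.591065 = 0.83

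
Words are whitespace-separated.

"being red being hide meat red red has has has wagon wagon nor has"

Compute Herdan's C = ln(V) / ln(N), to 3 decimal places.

0.737

N = 14, V = 7.
ln(V) = 1.945910, ln(N) = 2.639057
C = 1.945910 / 2.639057 = 0.737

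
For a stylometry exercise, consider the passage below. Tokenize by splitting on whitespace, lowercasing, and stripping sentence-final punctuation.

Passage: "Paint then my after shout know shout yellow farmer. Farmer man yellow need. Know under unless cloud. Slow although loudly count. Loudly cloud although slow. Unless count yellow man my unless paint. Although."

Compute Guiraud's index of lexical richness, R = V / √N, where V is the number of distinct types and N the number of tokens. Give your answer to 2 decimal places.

2.96

N = 33, V = 17.
√N = 5.744563
R = 17 / 5.744563 = 2.96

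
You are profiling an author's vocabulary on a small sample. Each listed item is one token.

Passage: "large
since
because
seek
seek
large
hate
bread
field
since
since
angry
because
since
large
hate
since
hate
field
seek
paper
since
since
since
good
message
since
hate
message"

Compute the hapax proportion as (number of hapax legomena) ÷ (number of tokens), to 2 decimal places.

0.14

Frequencies: since:9, hate:4, large:3, seek:3, because:2, field:2, message:2, bread:1, angry:1, paper:1, good:1
Hapax count = 4; token count = 29.
Ratio = 4 / 29 = 0.14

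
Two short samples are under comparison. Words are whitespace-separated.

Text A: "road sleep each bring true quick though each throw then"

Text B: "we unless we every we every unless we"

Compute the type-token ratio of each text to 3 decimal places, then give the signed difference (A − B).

0.525

TTR(A) = 9/10 = 0.900
TTR(B) = 3/8 = 0.375
Difference = 0.900 − 0.375 = 0.525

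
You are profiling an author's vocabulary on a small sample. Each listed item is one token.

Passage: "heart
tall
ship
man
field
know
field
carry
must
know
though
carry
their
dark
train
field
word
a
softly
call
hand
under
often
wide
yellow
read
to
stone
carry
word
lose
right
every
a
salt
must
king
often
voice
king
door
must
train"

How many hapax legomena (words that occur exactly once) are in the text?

Frequencies: field:3, carry:3, must:3, know:2, train:2, word:2, a:2, often:2, king:2, heart:1, tall:1, ship:1, man:1, though:1, their:1, dark:1, softly:1, call:1, hand:1, under:1, … (11 more, each freq 1)
Hapax (freq=1): call, dark, door, every, hand, heart, lose, man, read, right, salt, ship, softly, stone, tall, their, though, to, under, voice, wide, yellow

22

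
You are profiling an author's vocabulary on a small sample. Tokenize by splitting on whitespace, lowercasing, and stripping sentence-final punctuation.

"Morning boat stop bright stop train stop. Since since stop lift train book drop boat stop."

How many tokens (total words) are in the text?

16

Tokens: morning, boat, stop, bright, stop, train, stop, since, since, stop, lift, train, book, drop, boat, stop
N = 16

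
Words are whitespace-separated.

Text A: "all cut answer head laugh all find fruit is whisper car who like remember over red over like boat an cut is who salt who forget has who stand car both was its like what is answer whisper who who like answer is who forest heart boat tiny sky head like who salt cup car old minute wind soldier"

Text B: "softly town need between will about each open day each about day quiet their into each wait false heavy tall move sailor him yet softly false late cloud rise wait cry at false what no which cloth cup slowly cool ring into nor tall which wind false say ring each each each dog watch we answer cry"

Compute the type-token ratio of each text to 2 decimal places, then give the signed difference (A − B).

-0.12

TTR(A) = 34/59 = 0.58
TTR(B) = 40/57 = 0.70
Difference = 0.58 − 0.70 = -0.12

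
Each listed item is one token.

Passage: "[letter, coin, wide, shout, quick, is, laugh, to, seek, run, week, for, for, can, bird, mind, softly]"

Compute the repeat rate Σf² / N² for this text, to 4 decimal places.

Frequencies: for:2, letter:1, coin:1, wide:1, shout:1, quick:1, is:1, laugh:1, to:1, seek:1, run:1, week:1, can:1, bird:1, mind:1, softly:1
Σf² = 19; N² = 289
Repeat rate = 19 / 289 = 0.0657

0.0657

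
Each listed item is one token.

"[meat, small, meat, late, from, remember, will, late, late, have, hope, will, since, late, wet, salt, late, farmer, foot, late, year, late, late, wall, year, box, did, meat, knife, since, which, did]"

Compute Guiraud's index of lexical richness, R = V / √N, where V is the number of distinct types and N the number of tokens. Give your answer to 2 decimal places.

N = 32, V = 19.
√N = 5.656854
R = 19 / 5.656854 = 3.36

3.36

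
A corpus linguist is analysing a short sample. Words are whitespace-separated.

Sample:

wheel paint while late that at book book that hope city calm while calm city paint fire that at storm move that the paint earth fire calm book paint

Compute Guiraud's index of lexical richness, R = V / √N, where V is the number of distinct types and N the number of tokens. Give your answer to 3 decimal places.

2.785

N = 29, V = 15.
√N = 5.385165
R = 15 / 5.385165 = 2.785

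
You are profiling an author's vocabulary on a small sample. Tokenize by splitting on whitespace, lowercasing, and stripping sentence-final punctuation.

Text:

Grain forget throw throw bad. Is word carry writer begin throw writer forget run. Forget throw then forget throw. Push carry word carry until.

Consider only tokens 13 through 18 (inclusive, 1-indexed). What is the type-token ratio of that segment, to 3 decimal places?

0.667

Segment tokens 13–18: forget, run, forget, throw, then, forget
Segment N = 6, segment V = 4.
TTR = 4 / 6 = 0.667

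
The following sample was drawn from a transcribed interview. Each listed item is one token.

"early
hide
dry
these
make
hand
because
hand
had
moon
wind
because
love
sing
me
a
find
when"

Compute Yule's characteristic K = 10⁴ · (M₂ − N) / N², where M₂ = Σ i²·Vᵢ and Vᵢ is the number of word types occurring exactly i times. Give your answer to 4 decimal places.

123.4568

Frequencies: hand:2, because:2, early:1, hide:1, dry:1, these:1, make:1, had:1, moon:1, wind:1, love:1, sing:1, me:1, a:1, find:1, when:1
N = 18. Frequency spectrum: V_1=14, V_2=2
M₂ = 1²·14 + 2²·2 = 22
K = 10000 × (22 − 18) / 18² = 123.4568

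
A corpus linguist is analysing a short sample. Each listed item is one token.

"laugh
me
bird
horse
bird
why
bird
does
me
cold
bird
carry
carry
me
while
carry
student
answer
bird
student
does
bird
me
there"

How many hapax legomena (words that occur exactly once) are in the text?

Frequencies: bird:6, me:4, carry:3, does:2, student:2, laugh:1, horse:1, why:1, cold:1, while:1, answer:1, there:1
Hapax (freq=1): answer, cold, horse, laugh, there, while, why

7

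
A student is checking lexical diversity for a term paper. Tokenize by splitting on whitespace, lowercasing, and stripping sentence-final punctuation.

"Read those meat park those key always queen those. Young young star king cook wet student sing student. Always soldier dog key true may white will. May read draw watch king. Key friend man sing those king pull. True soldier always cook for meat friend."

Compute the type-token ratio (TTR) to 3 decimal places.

0.578

N = 45 tokens, V = 26 types.
TTR = V / N = 26 / 45 = 0.578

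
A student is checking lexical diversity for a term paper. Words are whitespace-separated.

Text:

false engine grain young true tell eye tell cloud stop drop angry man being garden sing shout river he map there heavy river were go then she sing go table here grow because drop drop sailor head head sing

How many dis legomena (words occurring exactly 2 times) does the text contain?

4

Frequencies: drop:3, sing:3, tell:2, river:2, go:2, head:2, false:1, engine:1, grain:1, young:1, true:1, eye:1, cloud:1, stop:1, angry:1, man:1, being:1, garden:1, shout:1, he:1, … (11 more, each freq 1)
Words with frequency 2: go, head, river, tell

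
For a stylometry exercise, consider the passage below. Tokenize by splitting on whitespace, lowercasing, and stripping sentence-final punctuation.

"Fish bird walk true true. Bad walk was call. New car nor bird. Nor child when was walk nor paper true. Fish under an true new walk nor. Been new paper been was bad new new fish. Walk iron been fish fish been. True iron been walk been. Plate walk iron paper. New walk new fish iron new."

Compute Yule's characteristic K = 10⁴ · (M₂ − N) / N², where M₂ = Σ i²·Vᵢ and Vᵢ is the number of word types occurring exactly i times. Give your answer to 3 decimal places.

Frequencies: walk:8, new:8, fish:6, been:6, true:5, nor:4, iron:4, was:3, paper:3, bird:2, bad:2, call:1, car:1, child:1, when:1, under:1, an:1, plate:1
N = 58. Frequency spectrum: V_1=7, V_2=2, V_3=2, V_4=2, V_5=1, V_6=2, V_8=2
M₂ = 1²·7 + 2²·2 + 3²·2 + 4²·2 + 5²·1 + 6²·2 + 8²·2 = 290
K = 10000 × (290 − 58) / 58² = 689.655

689.655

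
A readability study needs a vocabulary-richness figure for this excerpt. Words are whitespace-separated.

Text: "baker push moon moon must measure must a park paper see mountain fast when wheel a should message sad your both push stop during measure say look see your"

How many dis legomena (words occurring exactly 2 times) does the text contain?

7

Frequencies: push:2, moon:2, must:2, measure:2, a:2, see:2, your:2, baker:1, park:1, paper:1, mountain:1, fast:1, when:1, wheel:1, should:1, message:1, sad:1, both:1, stop:1, during:1, … (2 more, each freq 1)
Words with frequency 2: a, measure, moon, must, push, see, your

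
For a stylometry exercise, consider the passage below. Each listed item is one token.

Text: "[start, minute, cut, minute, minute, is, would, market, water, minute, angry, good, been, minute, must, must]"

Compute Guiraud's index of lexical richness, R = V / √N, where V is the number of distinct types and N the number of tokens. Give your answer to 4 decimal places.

N = 16, V = 11.
√N = 4.000000
R = 11 / 4.000000 = 2.7500

2.7500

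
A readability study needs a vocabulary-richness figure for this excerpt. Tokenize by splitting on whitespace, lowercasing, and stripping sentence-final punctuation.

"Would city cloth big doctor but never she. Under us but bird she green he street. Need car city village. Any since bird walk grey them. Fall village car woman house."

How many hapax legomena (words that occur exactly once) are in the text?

19

Frequencies: city:2, but:2, she:2, bird:2, car:2, village:2, would:1, cloth:1, big:1, doctor:1, never:1, under:1, us:1, green:1, he:1, street:1, need:1, any:1, since:1, walk:1, … (5 more, each freq 1)
Hapax (freq=1): any, big, cloth, doctor, fall, green, grey, he, house, need, never, since, street, them, under, us, walk, woman, would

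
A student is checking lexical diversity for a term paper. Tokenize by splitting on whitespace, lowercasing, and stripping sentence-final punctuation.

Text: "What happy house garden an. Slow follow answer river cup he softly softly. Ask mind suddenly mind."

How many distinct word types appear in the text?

15

Distinct types: {an, answer, ask, cup, follow, garden, happy, he, house, mind, river, slow, softly, suddenly, what}
V = 15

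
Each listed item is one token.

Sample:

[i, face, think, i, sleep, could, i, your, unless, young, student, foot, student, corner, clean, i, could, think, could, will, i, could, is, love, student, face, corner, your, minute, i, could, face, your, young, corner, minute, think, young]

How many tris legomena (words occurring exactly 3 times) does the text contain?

6

Frequencies: i:6, could:5, face:3, think:3, your:3, young:3, student:3, corner:3, minute:2, sleep:1, unless:1, foot:1, clean:1, will:1, is:1, love:1
Words with frequency 3: corner, face, student, think, young, your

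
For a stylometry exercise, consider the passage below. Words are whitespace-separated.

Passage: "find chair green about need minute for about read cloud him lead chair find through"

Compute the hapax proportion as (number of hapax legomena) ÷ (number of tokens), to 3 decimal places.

0.600

Frequencies: find:2, chair:2, about:2, green:1, need:1, minute:1, for:1, read:1, cloud:1, him:1, lead:1, through:1
Hapax count = 9; token count = 15.
Ratio = 9 / 15 = 0.600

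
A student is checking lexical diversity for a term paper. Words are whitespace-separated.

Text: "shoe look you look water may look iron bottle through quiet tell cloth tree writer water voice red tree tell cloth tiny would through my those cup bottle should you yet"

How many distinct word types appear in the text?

22

Distinct types: {bottle, cloth, cup, iron, look, may, my, quiet, red, shoe, should, tell, those, through, tiny, tree, voice, water, would, writer, yet, you}
V = 22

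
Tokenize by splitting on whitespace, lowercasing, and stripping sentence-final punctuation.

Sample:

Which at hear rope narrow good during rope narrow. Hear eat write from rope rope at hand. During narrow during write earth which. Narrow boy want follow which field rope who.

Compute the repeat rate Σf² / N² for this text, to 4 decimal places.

Frequencies: rope:5, narrow:4, which:3, during:3, at:2, hear:2, write:2, good:1, eat:1, from:1, hand:1, earth:1, boy:1, want:1, follow:1, field:1, who:1
Σf² = 81; N² = 961
Repeat rate = 81 / 961 = 0.0843

0.0843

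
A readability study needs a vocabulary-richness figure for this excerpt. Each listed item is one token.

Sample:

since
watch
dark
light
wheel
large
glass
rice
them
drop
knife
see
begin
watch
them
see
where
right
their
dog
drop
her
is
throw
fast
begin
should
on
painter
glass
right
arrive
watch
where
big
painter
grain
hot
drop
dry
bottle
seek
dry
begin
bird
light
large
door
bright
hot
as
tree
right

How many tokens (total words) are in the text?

Tokens: since, watch, dark, light, wheel, large, glass, rice, them, drop, knife, see, begin, watch, them, see, where, right, their, dog, drop, her, is, throw, fast, begin, should, on, painter, glass, right, arrive, watch, where, big, painter, grain, hot, drop, dry, bottle, seek, dry, begin, bird, light, large, door, bright, hot, as, tree, right
N = 53

53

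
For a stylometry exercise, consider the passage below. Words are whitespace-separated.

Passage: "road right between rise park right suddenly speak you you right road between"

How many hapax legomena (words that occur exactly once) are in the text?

4

Frequencies: right:3, road:2, between:2, you:2, rise:1, park:1, suddenly:1, speak:1
Hapax (freq=1): park, rise, speak, suddenly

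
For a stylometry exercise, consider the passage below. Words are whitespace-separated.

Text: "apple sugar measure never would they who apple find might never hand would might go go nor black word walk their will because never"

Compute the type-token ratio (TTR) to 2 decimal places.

0.75

N = 24 tokens, V = 18 types.
TTR = V / N = 18 / 24 = 0.75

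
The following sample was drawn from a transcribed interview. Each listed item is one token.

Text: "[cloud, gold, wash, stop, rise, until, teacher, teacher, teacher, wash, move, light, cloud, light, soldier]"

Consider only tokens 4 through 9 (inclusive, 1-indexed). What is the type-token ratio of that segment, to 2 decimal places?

Segment tokens 4–9: stop, rise, until, teacher, teacher, teacher
Segment N = 6, segment V = 4.
TTR = 4 / 6 = 0.67

0.67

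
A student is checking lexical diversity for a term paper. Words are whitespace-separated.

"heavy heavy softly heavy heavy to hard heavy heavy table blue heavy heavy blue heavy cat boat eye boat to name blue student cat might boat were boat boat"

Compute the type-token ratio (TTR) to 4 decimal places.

0.4483

N = 29 tokens, V = 13 types.
TTR = V / N = 13 / 29 = 0.4483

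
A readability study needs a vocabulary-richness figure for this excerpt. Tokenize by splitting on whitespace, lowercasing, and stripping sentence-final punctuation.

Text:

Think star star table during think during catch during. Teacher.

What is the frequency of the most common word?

3

Frequencies: during:3, think:2, star:2, table:1, catch:1, teacher:1
Most common: 'during' with frequency 3.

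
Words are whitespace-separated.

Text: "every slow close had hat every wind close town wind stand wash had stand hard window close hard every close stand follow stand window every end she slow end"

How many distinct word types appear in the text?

14

Distinct types: {close, end, every, follow, had, hard, hat, she, slow, stand, town, wash, wind, window}
V = 14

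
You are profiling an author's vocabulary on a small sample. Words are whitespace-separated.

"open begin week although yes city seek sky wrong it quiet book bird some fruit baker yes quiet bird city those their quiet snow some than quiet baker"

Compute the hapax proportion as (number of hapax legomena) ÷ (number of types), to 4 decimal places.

0.7000

Frequencies: quiet:4, yes:2, city:2, bird:2, some:2, baker:2, open:1, begin:1, week:1, although:1, seek:1, sky:1, wrong:1, it:1, book:1, fruit:1, those:1, their:1, snow:1, than:1
Hapax count = 14; type count = 20.
Ratio = 14 / 20 = 0.7000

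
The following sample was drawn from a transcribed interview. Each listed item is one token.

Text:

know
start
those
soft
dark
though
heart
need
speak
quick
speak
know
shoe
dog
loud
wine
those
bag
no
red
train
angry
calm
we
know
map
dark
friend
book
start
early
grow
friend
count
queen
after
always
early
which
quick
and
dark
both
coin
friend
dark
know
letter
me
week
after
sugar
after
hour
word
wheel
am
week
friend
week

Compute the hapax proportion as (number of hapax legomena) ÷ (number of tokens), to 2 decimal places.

Frequencies: know:4, dark:4, friend:4, after:3, week:3, start:2, those:2, speak:2, quick:2, early:2, soft:1, though:1, heart:1, need:1, shoe:1, dog:1, loud:1, wine:1, bag:1, no:1, … (22 more, each freq 1)
Hapax count = 32; token count = 60.
Ratio = 32 / 60 = 0.53

0.53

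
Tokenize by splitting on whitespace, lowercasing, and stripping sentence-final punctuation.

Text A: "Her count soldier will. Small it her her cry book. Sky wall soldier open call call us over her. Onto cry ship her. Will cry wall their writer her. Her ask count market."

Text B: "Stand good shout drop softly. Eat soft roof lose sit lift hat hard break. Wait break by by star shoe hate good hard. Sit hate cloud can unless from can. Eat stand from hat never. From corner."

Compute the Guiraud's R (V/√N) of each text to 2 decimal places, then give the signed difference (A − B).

A: V=20, N=33, R=3.48
B: V=25, N=37, R=4.11
Difference = 3.48 − 4.11 = -0.63

-0.63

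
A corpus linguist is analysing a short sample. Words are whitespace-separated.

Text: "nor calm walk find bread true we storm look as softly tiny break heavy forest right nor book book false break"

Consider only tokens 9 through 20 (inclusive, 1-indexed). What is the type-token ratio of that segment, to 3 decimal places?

Segment tokens 9–20: look, as, softly, tiny, break, heavy, forest, right, nor, book, book, false
Segment N = 12, segment V = 11.
TTR = 11 / 12 = 0.917

0.917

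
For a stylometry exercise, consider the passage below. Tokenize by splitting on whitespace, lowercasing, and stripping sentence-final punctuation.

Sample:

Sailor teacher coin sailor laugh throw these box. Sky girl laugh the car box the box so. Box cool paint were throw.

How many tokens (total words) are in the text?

Tokens: sailor, teacher, coin, sailor, laugh, throw, these, box, sky, girl, laugh, the, car, box, the, box, so, box, cool, paint, were, throw
N = 22

22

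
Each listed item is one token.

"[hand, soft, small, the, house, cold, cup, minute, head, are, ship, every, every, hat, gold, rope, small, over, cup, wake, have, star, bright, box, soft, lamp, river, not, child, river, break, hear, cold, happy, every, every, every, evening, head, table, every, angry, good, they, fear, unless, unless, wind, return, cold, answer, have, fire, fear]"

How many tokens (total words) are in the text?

54

Tokens: hand, soft, small, the, house, cold, cup, minute, head, are, ship, every, every, hat, gold, rope, small, over, cup, wake, have, star, bright, box, soft, lamp, river, not, child, river, break, hear, cold, happy, every, every, every, evening, head, table, every, angry, good, they, fear, unless, unless, wind, return, cold, answer, have, fire, fear
N = 54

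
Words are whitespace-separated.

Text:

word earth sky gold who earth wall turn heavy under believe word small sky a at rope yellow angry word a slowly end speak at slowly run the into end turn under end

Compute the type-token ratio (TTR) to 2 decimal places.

0.67

N = 33 tokens, V = 22 types.
TTR = V / N = 22 / 33 = 0.67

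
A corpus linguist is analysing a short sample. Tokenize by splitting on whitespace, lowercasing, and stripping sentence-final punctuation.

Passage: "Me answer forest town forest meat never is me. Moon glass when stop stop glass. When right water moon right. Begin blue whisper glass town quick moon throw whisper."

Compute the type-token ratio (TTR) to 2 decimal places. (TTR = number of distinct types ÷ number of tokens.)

N = 29 tokens, V = 18 types.
TTR = V / N = 18 / 29 = 0.62

0.62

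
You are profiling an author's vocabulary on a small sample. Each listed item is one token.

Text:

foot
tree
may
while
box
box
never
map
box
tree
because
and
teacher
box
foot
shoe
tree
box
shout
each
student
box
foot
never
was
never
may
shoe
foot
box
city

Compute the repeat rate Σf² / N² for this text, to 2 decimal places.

0.11

Frequencies: box:7, foot:4, tree:3, never:3, may:2, shoe:2, while:1, map:1, because:1, and:1, teacher:1, shout:1, each:1, student:1, was:1, city:1
Σf² = 101; N² = 961
Repeat rate = 101 / 961 = 0.11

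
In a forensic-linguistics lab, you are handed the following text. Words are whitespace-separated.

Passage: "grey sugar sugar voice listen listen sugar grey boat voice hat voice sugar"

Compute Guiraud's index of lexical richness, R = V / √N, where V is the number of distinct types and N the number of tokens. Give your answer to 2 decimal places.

N = 13, V = 6.
√N = 3.605551
R = 6 / 3.605551 = 1.66

1.66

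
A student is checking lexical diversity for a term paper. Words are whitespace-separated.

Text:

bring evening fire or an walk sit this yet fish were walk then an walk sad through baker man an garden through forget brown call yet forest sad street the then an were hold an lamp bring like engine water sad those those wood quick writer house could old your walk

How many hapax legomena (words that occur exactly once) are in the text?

Frequencies: an:5, walk:4, sad:3, bring:2, yet:2, were:2, then:2, through:2, those:2, evening:1, fire:1, or:1, sit:1, this:1, fish:1, baker:1, man:1, garden:1, forget:1, brown:1, … (16 more, each freq 1)
Hapax (freq=1): baker, brown, call, could, engine, evening, fire, fish, forest, forget, garden, hold, house, lamp, like, man, old, or, quick, sit, street, the, this, water, wood, writer, your

27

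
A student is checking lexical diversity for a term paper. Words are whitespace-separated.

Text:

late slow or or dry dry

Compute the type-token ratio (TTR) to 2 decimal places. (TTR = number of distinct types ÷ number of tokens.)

N = 6 tokens, V = 4 types.
TTR = V / N = 4 / 6 = 0.67

0.67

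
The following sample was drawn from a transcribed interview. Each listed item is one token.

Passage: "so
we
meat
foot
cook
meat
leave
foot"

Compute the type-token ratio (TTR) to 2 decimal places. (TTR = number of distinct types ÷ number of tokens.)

0.75

N = 8 tokens, V = 6 types.
TTR = V / N = 6 / 8 = 0.75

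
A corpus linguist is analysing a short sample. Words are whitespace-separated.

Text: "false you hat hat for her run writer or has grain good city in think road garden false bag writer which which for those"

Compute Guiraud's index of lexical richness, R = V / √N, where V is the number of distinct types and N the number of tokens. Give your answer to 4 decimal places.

3.8784

N = 24, V = 19.
√N = 4.898979
R = 19 / 4.898979 = 3.8784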